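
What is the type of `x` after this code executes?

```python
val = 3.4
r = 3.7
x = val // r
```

float // float returns float (floor division preserves float type)

float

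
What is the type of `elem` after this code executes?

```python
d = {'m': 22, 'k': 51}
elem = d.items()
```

dict.items() returns a dict_items view

dict_items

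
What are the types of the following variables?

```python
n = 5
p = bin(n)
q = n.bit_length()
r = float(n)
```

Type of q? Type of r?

int.bit_length() returns int; float() returns float

int, float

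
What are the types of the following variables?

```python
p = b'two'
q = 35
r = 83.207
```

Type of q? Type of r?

q is int; r is float

int, float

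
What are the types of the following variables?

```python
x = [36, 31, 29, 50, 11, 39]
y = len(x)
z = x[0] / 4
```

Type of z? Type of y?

int / int returns float; len() returns int

float, int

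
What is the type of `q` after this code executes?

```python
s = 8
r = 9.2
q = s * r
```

int * float returns float (8 * 9.2 = 73.6)

float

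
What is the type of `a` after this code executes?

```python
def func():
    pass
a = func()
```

A function with no return statement returns None

NoneType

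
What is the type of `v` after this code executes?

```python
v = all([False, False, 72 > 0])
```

all() returns bool

bool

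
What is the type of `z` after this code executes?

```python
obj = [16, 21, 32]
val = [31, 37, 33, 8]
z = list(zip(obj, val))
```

list(zip(...)) returns a list of tuples

list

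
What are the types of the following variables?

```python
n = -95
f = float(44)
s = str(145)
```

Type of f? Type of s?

f is float; s is str

float, str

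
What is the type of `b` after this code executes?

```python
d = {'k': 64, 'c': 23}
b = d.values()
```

.values() returns a dict_values view object

dict_values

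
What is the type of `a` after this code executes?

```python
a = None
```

None has type NoneType

NoneType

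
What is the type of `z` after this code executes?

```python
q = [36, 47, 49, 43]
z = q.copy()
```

list.copy() returns list

list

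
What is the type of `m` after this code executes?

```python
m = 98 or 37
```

'or' returns the first truthy value (98, which is int)

int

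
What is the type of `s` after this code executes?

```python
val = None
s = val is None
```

'is' comparison returns bool

bool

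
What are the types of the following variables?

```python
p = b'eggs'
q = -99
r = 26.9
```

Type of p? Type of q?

p is bytes; q is int

bytes, int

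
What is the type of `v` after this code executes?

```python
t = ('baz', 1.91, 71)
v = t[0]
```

Index 0 of tuple is 'baz' which is str

str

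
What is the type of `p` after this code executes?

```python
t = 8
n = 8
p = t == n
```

Equality comparison returns bool

bool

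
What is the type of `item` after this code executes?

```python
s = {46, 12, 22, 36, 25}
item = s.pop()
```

Popping from a set of ints returns int

int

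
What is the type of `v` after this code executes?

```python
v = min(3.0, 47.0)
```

min() of floats returns float

float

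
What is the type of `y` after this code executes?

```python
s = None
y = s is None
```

'is' comparison returns bool

bool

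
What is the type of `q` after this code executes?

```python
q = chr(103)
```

chr() returns str (single character)

str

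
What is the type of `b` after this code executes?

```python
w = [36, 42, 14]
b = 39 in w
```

'in' operator returns bool

bool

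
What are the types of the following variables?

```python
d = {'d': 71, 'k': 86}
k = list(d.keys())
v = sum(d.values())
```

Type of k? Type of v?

list(...) returns list; sum of int values returns int

list, int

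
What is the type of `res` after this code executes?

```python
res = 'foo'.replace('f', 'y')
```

str.replace() returns str

str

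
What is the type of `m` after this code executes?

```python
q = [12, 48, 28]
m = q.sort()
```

list.sort() returns None (sorts in place)

NoneType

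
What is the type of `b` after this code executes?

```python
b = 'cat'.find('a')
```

str.find() returns int (index, or -1)

int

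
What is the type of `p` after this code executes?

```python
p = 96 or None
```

'or' returns first truthy value (96, int)

int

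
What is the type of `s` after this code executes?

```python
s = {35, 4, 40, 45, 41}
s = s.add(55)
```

set.add() returns None (mutates in place)

NoneType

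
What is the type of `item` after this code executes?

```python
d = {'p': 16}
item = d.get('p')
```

dict.get() returns the value (int) when key is found

int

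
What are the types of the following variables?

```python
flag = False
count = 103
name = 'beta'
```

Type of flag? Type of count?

flag is bool; count is int

bool, int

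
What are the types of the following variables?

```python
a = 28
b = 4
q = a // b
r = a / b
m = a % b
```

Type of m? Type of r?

int % int returns int; int / int returns float

int, float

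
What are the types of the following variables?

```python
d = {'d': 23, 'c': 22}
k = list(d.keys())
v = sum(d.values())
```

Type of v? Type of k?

sum of int values returns int; list(...) returns list

int, list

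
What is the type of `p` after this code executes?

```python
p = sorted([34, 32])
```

sorted() always returns list

list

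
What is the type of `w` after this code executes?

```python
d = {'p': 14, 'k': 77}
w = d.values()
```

.values() returns a dict_values view object

dict_values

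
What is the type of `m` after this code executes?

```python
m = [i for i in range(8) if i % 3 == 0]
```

A list comprehension [...] produces a list

list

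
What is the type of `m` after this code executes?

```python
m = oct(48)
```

oct() returns str representation

str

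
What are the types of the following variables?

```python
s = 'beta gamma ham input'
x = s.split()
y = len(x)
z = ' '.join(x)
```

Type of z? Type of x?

str.join() returns str; str.split() returns list

str, list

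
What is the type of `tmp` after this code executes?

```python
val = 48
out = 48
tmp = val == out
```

Equality comparison returns bool

bool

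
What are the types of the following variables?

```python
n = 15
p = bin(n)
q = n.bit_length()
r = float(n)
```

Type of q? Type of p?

int.bit_length() returns int; bin() returns str

int, str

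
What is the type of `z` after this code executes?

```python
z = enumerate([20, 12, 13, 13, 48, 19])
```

enumerate() returns an enumerate iterator object

enumerate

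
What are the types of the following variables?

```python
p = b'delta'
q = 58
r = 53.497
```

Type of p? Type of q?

p is bytes; q is int

bytes, int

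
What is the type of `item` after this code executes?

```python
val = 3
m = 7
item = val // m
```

int // int returns int (3 // 7 = 0)

int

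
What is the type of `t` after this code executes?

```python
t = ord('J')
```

ord() returns int (Unicode code point)

int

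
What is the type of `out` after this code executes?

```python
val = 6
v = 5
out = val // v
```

int // int returns int (6 // 5 = 1)

int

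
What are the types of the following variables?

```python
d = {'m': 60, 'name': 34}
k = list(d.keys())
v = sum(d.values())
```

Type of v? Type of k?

sum of int values returns int; list(...) returns list

int, list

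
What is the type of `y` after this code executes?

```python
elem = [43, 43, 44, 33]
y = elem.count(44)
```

list.count() returns int

int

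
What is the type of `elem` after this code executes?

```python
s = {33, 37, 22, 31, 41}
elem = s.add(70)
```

set.add() returns None (mutates in place)

NoneType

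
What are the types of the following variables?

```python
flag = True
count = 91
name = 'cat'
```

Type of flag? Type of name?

flag is bool; name is str

bool, str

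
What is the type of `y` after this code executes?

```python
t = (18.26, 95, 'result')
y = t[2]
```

Index 2 of tuple is 'result' which is str

str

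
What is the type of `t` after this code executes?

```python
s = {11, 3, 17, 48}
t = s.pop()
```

Popping from a set of ints returns int

int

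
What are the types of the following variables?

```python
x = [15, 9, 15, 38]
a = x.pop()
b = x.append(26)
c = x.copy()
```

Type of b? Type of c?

list.append() returns None; list.copy() returns list

NoneType, list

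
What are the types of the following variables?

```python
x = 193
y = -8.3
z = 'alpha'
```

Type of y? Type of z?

y is float; z is str

float, str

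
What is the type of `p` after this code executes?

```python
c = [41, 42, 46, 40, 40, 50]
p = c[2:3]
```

Slicing a list always returns a list

list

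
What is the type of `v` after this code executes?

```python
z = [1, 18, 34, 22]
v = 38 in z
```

'in' operator returns bool

bool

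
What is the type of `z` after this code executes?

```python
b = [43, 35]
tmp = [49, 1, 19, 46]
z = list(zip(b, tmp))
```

list(zip(...)) returns a list of tuples

list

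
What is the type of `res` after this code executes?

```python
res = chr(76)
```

chr() returns str (single character)

str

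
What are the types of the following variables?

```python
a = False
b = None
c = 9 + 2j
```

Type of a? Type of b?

a is bool; b is NoneType

bool, NoneType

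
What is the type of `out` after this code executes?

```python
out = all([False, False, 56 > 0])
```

all() returns bool

bool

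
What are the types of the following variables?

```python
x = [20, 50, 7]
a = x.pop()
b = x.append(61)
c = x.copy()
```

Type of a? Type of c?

list.pop() returns the element (int); list.copy() returns list

int, list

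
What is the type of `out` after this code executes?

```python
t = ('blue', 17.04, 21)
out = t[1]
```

Index 1 of tuple is 17.04 which is float

float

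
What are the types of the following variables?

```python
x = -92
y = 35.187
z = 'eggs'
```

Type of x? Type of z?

x is int; z is str

int, str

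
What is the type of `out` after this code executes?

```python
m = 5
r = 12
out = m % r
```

int % int returns int (5 % 12 = 5)

int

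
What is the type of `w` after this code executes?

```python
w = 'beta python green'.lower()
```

str.lower() returns str

str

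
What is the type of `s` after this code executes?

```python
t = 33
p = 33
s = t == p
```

Equality comparison returns bool

bool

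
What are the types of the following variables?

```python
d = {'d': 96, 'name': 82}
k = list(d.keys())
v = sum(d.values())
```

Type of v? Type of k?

sum of int values returns int; list(...) returns list

int, list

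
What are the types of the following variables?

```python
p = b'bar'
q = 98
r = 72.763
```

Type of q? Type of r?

q is int; r is float

int, float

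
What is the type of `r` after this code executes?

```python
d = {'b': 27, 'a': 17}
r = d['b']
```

Accessing dict[str, int] with key 'b' returns int value 27

int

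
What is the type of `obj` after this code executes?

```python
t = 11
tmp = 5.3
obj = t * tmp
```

int * float returns float (11 * 5.3 = 58.3)

float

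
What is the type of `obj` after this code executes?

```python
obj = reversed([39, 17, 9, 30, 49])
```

reversed() on a list returns a list_reverseiterator

list_reverseiterator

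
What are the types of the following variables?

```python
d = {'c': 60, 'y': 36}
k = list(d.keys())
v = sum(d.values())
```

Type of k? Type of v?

list(...) returns list; sum of int values returns int

list, int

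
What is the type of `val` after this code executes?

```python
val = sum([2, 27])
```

sum() of ints returns int

int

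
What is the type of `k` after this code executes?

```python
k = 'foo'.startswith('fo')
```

str.startswith() returns bool

bool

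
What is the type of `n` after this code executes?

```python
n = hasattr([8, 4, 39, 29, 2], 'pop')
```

hasattr() returns bool

bool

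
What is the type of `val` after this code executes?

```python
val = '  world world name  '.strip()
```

str.strip() returns str

str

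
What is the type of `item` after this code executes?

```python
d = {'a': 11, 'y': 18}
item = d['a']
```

Accessing dict[str, int] with key 'a' returns int value 11

int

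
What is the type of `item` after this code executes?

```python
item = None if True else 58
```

Ternary: condition is True, if branch (None) taken → NoneType

NoneType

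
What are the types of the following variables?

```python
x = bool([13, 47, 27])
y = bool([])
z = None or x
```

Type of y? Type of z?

bool() returns bool; None or <bool> returns the bool

bool, bool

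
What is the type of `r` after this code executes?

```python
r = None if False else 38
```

Ternary: condition is False, else branch (38) taken → int

int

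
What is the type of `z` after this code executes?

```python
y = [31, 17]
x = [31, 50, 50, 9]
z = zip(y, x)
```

zip() returns a zip iterator object

zip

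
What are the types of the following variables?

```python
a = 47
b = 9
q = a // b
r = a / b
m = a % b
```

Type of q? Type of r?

int // int returns int; int / int returns float

int, float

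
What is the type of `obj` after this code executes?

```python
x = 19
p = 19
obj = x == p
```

Equality comparison returns bool

bool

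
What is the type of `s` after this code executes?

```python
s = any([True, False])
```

any() returns bool

bool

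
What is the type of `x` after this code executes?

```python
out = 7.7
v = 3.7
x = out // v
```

float // float returns float (floor division preserves float type)

float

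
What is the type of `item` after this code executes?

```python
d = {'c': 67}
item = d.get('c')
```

dict.get() returns the value (int) when key is found

int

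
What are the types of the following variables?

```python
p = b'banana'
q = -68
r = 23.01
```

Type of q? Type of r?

q is int; r is float

int, float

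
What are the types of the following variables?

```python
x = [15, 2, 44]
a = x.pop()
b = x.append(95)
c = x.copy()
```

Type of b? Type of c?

list.append() returns None; list.copy() returns list

NoneType, list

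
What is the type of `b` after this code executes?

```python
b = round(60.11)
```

round() with no ndigits arg returns int

int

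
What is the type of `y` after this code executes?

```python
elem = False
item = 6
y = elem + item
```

bool + int returns int (False is 0, so 0 + 6 = 6)

int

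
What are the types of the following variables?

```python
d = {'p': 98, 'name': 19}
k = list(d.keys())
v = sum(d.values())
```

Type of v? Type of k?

sum of int values returns int; list(...) returns list

int, list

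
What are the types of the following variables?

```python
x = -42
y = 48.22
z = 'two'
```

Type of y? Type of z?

y is float; z is str

float, str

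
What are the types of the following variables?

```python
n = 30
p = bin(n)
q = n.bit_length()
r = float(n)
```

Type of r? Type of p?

float() returns float; bin() returns str

float, str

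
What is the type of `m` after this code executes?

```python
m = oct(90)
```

oct() returns str representation

str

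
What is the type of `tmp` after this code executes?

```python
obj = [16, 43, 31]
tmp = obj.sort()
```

list.sort() returns None (sorts in place)

NoneType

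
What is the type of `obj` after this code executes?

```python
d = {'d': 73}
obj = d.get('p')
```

dict.get() returns None when key 'p' is not found and no default given

NoneType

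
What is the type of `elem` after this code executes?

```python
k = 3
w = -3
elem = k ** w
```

int ** negative int returns float

float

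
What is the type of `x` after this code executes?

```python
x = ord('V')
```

ord() returns int (Unicode code point)

int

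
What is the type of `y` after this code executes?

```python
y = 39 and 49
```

'and' returns the last value when all truthy (49, which is int)

int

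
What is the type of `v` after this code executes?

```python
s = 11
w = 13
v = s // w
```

int // int returns int (11 // 13 = 0)

int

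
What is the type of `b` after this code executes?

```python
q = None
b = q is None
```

'is' comparison returns bool

bool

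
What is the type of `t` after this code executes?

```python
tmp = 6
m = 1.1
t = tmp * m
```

int * float returns float (6 * 1.1 = 6.6)

float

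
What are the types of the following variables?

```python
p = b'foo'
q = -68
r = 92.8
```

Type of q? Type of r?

q is int; r is float

int, float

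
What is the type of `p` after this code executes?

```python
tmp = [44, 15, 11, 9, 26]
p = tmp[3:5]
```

Slicing a list always returns a list

list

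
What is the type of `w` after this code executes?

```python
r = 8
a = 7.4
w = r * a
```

int * float returns float (8 * 7.4 = 59.2)

float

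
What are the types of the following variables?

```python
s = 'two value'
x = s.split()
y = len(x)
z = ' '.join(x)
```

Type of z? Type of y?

str.join() returns str; len() returns int

str, int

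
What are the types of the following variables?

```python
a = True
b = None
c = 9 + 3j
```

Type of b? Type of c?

b is NoneType; c is complex

NoneType, complex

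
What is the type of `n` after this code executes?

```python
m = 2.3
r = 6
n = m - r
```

float - int returns float (2.3 - 6 = -3.7)

float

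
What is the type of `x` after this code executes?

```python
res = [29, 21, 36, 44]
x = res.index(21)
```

list.index() returns int

int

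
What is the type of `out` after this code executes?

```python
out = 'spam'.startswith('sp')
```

str.startswith() returns bool

bool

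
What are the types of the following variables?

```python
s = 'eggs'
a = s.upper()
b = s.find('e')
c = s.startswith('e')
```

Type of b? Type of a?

str.find() returns int; str.upper() returns str

int, str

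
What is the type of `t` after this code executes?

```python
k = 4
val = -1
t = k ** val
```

int ** negative int returns float

float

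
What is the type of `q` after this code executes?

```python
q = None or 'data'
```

'or' with None returns the other value ('data', str)

str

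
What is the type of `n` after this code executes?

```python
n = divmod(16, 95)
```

divmod() returns a tuple (quotient, remainder)

tuple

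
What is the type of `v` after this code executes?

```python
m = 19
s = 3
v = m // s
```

int // int returns int (19 // 3 = 6)

int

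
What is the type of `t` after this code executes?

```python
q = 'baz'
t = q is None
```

'is' comparison returns bool

bool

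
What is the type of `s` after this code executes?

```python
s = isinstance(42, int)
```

isinstance() returns bool

bool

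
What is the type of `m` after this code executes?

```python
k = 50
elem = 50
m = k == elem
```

Equality comparison returns bool

bool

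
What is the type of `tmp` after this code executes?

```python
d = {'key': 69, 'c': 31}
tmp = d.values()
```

.values() returns a dict_values view object

dict_values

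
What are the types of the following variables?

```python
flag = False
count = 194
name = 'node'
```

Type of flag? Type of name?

flag is bool; name is str

bool, str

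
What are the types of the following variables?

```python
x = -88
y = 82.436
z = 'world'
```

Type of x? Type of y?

x is int; y is float

int, float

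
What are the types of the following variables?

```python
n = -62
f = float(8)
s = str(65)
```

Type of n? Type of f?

n is int; f is float

int, float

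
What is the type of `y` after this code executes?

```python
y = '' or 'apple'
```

'or' returns first truthy value ('apple', which is str)

str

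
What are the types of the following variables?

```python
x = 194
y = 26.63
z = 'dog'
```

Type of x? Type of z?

x is int; z is str

int, str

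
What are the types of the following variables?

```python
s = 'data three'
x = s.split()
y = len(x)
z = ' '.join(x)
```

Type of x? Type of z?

str.split() returns list; str.join() returns str

list, str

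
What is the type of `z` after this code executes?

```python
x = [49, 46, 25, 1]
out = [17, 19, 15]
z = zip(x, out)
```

zip() returns a zip iterator object

zip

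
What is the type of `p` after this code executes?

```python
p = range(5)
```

range() returns a range object

range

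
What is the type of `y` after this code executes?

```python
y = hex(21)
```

hex() returns str representation

str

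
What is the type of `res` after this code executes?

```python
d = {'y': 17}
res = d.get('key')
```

dict.get() returns None when key 'key' is not found and no default given

NoneType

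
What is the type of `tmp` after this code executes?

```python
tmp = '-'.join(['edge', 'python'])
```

str.join() returns str

str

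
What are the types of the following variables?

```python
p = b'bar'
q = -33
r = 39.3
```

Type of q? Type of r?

q is int; r is float

int, float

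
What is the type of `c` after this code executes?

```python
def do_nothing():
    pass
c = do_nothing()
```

A function with no return statement returns None

NoneType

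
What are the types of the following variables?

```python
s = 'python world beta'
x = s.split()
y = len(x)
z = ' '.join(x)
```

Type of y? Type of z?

len() returns int; str.join() returns str

int, str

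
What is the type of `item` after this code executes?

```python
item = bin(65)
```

bin() returns str representation

str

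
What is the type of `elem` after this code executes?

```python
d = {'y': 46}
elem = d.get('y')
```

dict.get() returns the value (int) when key is found

int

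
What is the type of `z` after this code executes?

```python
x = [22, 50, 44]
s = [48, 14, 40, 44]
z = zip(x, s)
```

zip() returns a zip iterator object

zip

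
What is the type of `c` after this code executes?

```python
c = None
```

None has type NoneType

NoneType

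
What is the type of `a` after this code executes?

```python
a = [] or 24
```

'or' returns first truthy value (24, which is int)

int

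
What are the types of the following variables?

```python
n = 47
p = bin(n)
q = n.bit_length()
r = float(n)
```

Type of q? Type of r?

int.bit_length() returns int; float() returns float

int, float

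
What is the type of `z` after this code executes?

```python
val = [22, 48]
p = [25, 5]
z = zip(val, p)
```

zip() returns a zip iterator object

zip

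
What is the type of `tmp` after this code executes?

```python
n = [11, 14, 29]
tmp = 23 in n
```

'in' operator returns bool

bool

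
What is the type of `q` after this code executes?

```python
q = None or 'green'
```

'or' with None returns the other value ('green', str)

str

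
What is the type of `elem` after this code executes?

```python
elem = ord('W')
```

ord() returns int (Unicode code point)

int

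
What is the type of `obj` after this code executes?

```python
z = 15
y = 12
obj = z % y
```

int % int returns int (15 % 12 = 3)

int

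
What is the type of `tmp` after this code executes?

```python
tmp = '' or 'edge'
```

'or' returns first truthy value ('edge', which is str)

str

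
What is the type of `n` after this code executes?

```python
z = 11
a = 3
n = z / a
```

int / int always returns float in Python 3 (11 / 3 = 3.66667)

float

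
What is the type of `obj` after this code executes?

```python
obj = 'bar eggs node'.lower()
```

str.lower() returns str

str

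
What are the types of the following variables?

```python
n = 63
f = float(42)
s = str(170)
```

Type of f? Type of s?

f is float; s is str

float, str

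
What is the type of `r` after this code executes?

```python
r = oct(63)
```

oct() returns str representation

str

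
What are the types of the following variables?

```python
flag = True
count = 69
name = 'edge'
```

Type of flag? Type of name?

flag is bool; name is str

bool, str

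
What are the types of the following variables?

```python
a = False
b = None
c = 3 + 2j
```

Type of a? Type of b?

a is bool; b is NoneType

bool, NoneType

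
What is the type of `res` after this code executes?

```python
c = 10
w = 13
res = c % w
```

int % int returns int (10 % 13 = 10)

int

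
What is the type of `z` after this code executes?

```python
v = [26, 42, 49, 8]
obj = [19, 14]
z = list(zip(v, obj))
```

list(zip(...)) returns a list of tuples

list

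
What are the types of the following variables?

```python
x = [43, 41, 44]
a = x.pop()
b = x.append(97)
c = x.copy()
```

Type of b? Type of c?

list.append() returns None; list.copy() returns list

NoneType, list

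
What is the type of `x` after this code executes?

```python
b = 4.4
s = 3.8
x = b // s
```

float // float returns float (floor division preserves float type)

float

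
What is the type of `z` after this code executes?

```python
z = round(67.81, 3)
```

round() with ndigits arg returns float

float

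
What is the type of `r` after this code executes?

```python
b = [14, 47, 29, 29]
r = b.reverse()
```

list.reverse() returns None

NoneType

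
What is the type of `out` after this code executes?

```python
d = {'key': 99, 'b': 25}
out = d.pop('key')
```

dict.pop() returns the value (int)

int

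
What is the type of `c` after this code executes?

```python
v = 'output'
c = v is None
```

'is' comparison returns bool

bool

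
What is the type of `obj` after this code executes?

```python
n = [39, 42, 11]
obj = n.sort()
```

list.sort() returns None (sorts in place)

NoneType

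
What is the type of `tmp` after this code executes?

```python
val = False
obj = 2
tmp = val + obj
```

bool + int returns int (False is 0, so 0 + 2 = 2)

int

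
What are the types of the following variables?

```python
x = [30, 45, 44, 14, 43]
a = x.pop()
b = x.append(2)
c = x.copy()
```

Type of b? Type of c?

list.append() returns None; list.copy() returns list

NoneType, list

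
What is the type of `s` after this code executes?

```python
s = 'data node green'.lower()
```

str.lower() returns str

str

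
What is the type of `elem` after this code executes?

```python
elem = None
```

None has type NoneType

NoneType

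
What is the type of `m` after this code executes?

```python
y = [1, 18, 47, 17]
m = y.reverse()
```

list.reverse() returns None

NoneType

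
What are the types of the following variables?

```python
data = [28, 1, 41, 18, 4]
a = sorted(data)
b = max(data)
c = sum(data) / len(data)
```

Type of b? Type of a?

max of ints returns int; sorted() returns list

int, list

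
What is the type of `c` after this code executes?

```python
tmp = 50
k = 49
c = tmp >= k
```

Comparison operators return bool

bool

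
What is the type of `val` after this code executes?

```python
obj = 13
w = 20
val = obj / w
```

int / int always returns float in Python 3 (13 / 20 = 0.65)

float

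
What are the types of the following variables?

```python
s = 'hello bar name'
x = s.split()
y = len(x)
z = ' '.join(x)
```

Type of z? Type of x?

str.join() returns str; str.split() returns list

str, list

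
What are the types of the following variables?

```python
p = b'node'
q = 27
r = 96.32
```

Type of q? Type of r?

q is int; r is float

int, float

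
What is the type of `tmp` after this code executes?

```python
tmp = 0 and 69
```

'and' returns the first falsy value (0, which is int)

int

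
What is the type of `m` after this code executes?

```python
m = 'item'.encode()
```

str.encode() returns bytes

bytes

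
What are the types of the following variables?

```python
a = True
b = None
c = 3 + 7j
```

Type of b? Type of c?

b is NoneType; c is complex

NoneType, complex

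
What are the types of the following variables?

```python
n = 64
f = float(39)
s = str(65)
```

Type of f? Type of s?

f is float; s is str

float, str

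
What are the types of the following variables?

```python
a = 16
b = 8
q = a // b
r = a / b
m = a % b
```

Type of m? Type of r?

int % int returns int; int / int returns float

int, float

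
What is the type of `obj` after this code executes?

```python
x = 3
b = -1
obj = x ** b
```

int ** negative int returns float

float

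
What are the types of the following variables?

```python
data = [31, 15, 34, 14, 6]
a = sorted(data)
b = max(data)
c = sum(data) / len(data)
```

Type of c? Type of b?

int / int returns float; max of ints returns int

float, int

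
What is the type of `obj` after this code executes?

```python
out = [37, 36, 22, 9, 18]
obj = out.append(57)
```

list.append() returns None (mutates in place)

NoneType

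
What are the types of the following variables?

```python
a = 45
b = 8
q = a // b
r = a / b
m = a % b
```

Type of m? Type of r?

int % int returns int; int / int returns float

int, float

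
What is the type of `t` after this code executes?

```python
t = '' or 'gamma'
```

'or' returns first truthy value ('gamma', which is str)

str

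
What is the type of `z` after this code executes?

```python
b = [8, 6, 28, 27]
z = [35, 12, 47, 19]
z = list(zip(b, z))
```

list(zip(...)) returns a list of tuples

list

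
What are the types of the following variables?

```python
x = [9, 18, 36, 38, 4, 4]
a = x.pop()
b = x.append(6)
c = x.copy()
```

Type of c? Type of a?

list.copy() returns list; list.pop() returns the element (int)

list, int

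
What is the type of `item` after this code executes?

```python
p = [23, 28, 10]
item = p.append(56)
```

list.append() returns None (mutates in place)

NoneType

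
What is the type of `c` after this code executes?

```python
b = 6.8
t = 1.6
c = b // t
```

float // float returns float (floor division preserves float type)

float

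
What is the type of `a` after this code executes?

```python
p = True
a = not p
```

'not' always returns bool

bool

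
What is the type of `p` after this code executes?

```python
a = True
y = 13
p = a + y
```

bool + int returns int (True is 1, so 1 + 13 = 14)

int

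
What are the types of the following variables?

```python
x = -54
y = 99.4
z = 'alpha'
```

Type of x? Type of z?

x is int; z is str

int, str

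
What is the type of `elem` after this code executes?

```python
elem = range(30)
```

range() returns a range object

range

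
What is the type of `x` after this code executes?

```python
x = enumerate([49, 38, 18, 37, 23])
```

enumerate() returns an enumerate iterator object

enumerate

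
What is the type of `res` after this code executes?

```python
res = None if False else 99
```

Ternary: condition is False, else branch (99) taken → int

int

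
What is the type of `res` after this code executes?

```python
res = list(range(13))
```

list(range(...)) returns list

list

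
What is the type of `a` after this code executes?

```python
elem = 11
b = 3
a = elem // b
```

int // int returns int (11 // 3 = 3)

int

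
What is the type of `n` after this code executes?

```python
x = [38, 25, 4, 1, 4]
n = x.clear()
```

list.clear() returns None

NoneType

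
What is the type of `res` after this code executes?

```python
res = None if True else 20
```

Ternary: condition is True, if branch (None) taken → NoneType

NoneType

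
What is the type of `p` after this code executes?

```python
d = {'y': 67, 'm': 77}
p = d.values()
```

.values() returns a dict_values view object

dict_values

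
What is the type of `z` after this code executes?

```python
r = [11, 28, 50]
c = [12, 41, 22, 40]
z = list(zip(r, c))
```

list(zip(...)) returns a list of tuples

list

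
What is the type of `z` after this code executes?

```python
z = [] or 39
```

'or' returns first truthy value (39, which is int)

int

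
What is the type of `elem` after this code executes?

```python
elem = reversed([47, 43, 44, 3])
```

reversed() on a list returns a list_reverseiterator

list_reverseiterator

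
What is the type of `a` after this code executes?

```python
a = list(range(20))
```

list(range(...)) returns list

list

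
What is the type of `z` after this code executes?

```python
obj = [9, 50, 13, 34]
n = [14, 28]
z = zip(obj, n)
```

zip() returns a zip iterator object

zip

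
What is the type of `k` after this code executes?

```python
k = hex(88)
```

hex() returns str representation

str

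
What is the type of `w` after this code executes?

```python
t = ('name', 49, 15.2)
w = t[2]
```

Index 2 of tuple is 15.2 which is float

float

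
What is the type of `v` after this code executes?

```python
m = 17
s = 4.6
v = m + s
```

int + float returns float (17 + 4.6 = 21.6)

float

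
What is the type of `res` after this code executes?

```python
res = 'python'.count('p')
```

str.count() returns int

int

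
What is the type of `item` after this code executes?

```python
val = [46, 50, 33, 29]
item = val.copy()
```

list.copy() returns list

list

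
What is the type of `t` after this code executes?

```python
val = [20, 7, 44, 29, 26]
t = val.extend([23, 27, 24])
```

list.extend() returns None

NoneType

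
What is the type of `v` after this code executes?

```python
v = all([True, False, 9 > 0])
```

all() returns bool

bool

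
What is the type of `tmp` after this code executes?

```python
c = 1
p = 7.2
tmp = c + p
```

int + float returns float (1 + 7.2 = 8.2)

float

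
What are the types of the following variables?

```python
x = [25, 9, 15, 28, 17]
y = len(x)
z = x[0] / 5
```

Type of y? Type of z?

len() returns int; int / int returns float

int, float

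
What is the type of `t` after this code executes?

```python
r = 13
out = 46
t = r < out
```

Comparison operators return bool

bool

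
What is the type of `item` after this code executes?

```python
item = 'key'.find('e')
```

str.find() returns int (index, or -1)

int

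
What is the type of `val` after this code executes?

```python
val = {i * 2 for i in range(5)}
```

A set comprehension {expr for x in iterable} produces a set

set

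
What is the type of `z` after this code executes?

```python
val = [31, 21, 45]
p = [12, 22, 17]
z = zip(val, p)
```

zip() returns a zip iterator object

zip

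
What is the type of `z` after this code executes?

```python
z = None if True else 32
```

Ternary: condition is True, if branch (None) taken → NoneType

NoneType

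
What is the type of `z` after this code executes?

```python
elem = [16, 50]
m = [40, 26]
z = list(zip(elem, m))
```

list(zip(...)) returns a list of tuples

list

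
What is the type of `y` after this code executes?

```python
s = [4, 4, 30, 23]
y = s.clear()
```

list.clear() returns None

NoneType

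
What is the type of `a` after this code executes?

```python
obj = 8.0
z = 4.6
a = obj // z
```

float // float returns float (floor division preserves float type)

float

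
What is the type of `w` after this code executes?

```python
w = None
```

None has type NoneType

NoneType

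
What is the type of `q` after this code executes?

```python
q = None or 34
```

'or' with None returns the other value (34, int)

int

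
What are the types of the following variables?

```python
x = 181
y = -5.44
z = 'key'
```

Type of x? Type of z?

x is int; z is str

int, str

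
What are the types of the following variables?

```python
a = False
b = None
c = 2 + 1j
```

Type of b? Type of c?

b is NoneType; c is complex

NoneType, complex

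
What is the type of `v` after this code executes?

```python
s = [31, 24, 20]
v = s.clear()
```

list.clear() returns None

NoneType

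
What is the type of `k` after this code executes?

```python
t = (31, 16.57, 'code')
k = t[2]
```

Index 2 of tuple is 'code' which is str

str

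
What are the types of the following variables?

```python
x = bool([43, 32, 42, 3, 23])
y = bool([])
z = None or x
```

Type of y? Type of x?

bool() returns bool; bool() returns bool

bool, bool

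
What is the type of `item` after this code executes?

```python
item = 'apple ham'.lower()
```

str.lower() returns str

str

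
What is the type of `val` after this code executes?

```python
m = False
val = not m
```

'not' always returns bool

bool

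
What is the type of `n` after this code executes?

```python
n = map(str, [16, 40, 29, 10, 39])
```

map() returns a map iterator object

map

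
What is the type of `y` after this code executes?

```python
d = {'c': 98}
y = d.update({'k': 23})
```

dict.update() returns None

NoneType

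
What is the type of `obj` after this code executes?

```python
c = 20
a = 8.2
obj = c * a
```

int * float returns float (20 * 8.2 = 164.0)

float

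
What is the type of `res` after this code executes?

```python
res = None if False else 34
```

Ternary: condition is False, else branch (34) taken → int

int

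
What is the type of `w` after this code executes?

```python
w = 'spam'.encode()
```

str.encode() returns bytes

bytes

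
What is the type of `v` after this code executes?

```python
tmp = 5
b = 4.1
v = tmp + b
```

int + float returns float (5 + 4.1 = 9.1)

float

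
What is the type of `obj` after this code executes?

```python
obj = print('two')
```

print() returns None

NoneType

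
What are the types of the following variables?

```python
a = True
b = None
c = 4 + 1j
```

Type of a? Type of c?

a is bool; c is complex

bool, complex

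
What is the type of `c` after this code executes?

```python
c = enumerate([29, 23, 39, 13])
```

enumerate() returns an enumerate iterator object

enumerate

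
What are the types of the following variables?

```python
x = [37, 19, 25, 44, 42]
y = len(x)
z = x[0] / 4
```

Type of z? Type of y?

int / int returns float; len() returns int

float, int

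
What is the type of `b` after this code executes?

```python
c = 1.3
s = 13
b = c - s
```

float - int returns float (1.3 - 13 = -11.7)

float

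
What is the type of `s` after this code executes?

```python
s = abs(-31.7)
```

abs() of float returns float

float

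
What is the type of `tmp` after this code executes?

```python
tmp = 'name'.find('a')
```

str.find() returns int (index, or -1)

int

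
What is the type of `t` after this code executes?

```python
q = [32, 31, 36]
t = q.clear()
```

list.clear() returns None

NoneType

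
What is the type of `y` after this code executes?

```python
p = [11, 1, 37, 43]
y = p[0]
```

Indexing a list of ints returns int (p[0] = 11)

int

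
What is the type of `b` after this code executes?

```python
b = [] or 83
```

'or' returns first truthy value (83, which is int)

int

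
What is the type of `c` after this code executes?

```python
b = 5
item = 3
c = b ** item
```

int ** positive int returns int (5 ** 3 = 125)

int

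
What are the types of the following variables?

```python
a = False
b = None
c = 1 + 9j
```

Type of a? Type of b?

a is bool; b is NoneType

bool, NoneType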